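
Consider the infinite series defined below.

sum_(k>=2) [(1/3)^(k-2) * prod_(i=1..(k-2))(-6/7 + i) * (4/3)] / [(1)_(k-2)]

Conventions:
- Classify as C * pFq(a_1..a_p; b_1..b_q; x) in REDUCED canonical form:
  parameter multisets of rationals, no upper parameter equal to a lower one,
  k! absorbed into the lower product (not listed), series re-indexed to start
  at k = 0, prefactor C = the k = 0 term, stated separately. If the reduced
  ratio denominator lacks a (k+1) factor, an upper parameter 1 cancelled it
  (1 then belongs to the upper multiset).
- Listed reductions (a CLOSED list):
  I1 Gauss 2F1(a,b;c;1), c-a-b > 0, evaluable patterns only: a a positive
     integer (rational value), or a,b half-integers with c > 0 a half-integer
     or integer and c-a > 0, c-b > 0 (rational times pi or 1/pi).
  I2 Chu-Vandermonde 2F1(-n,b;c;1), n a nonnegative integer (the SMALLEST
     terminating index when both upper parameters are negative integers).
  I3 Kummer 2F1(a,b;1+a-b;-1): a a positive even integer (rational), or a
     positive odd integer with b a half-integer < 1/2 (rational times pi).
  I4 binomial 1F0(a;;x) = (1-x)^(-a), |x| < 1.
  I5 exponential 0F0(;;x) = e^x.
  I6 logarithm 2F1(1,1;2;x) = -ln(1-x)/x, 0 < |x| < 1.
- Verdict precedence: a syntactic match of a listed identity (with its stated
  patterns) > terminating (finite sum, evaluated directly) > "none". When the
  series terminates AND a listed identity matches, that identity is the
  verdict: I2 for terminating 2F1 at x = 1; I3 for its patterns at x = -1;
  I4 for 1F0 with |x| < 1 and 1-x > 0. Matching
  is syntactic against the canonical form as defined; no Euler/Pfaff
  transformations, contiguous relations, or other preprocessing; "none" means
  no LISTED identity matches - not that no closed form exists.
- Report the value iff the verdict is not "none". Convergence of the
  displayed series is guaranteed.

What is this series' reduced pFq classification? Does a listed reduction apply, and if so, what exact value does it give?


Key step: t_0 = 4/3 here, and the running product (C = 4/3) telescopes to a rising factorial.
Consecutive-term ratio: r(k) = (1/3) * (k+1/7) / [(k+1)] - poly over poly, x = (1/3) from leading terms; C = 4/3 at k = 0.

The series (x = 1/3) is 1F0: upper {1/7}, lower {-}, prefactor 4/3. Verdict: the I4 binomial reduction matches (the 1F0 binomial series: exponent -1/7, x = 1/3). Exact value: (4/3) * (2/3)^(-1/7).


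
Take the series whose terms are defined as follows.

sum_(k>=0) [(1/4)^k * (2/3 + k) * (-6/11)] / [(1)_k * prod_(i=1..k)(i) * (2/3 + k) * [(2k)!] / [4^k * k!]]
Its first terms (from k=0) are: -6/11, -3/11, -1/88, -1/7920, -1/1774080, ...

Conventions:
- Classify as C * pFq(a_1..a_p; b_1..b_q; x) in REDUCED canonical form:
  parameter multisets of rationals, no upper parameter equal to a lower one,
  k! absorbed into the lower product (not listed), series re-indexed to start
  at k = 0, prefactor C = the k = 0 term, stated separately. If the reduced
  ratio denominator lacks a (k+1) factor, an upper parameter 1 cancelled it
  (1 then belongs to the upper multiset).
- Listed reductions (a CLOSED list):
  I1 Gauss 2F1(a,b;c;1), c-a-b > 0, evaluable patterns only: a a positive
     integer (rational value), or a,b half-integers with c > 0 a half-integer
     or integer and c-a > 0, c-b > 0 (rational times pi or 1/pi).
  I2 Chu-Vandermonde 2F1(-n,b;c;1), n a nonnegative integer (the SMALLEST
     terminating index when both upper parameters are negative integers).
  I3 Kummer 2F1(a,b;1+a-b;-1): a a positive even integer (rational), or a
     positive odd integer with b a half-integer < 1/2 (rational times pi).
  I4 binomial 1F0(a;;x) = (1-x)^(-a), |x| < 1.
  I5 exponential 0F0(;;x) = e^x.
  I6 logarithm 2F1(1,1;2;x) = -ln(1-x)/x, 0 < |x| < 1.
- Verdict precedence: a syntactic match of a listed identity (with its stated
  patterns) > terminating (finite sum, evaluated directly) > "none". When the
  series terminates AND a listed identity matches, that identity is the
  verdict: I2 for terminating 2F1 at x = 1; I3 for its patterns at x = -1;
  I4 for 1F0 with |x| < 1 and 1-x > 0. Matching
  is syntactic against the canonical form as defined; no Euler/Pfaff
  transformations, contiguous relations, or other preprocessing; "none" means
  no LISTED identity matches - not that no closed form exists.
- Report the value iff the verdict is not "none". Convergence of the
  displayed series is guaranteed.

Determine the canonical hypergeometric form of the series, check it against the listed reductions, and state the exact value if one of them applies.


The series (x = 1/4) is 0F2: upper {-}, lower {1/2, 1}, prefactor -6/11. Verdict: none here - no I1-I6 shape fits x = 1/4 with lower {1/2, 1}.

Structural cue: t_0 being -6/11, the lower (2k)!/(4^k k!) block (C = -6/11, x = 1/4) is (1/2)_k.
Term ratio: r(k) = (1/4) * 1 / [(k+1/2) (k+1) (k+1)] - poly over poly, x = (1/4) from leading terms; C = -6/11 at k = 0.


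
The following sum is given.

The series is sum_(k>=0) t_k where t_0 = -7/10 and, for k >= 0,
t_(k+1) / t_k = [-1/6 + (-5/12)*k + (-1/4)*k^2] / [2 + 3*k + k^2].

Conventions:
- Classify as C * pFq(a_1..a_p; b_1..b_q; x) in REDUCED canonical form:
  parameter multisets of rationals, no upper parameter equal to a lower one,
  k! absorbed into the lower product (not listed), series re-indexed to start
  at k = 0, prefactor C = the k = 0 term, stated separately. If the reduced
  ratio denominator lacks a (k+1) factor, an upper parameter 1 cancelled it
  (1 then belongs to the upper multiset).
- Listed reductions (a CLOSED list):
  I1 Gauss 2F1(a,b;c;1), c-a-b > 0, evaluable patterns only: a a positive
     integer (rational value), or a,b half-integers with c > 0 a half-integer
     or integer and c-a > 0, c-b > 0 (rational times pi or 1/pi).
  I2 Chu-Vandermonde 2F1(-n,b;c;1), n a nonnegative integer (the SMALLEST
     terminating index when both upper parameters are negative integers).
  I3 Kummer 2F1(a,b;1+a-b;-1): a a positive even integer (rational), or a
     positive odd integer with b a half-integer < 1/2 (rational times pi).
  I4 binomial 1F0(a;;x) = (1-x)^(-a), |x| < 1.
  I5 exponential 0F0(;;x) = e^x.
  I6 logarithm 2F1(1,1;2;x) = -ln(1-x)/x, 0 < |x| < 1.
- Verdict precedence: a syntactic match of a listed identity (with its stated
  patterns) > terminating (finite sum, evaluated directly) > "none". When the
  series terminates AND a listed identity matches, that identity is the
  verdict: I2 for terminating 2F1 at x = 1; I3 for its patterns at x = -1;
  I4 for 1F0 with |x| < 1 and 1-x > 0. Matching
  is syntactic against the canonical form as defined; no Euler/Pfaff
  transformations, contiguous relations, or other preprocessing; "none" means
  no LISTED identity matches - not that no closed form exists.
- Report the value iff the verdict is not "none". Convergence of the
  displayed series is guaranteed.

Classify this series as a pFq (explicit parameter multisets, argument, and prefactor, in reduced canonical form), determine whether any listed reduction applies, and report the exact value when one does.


x = -1/4 here; the reduced form reads 2F1, upper {2/3, 1}, lower {2}, C = -7/10. Verdict: none. Every listed pattern misses the 2F1 form at -1/4, upper {2/3, 1}.

First insight: t_0 = -7/10 here, and the expanded ratio factors over Q; C = -7/10, roots give parameters.
Adjacent-term ratio: r(k) = (-1/4) * (k+2/3) (k+1) / [(k+2) (k+1)] - poly over poly, x = (-1/4) from leading terms; C = -7/10 at k = 0.


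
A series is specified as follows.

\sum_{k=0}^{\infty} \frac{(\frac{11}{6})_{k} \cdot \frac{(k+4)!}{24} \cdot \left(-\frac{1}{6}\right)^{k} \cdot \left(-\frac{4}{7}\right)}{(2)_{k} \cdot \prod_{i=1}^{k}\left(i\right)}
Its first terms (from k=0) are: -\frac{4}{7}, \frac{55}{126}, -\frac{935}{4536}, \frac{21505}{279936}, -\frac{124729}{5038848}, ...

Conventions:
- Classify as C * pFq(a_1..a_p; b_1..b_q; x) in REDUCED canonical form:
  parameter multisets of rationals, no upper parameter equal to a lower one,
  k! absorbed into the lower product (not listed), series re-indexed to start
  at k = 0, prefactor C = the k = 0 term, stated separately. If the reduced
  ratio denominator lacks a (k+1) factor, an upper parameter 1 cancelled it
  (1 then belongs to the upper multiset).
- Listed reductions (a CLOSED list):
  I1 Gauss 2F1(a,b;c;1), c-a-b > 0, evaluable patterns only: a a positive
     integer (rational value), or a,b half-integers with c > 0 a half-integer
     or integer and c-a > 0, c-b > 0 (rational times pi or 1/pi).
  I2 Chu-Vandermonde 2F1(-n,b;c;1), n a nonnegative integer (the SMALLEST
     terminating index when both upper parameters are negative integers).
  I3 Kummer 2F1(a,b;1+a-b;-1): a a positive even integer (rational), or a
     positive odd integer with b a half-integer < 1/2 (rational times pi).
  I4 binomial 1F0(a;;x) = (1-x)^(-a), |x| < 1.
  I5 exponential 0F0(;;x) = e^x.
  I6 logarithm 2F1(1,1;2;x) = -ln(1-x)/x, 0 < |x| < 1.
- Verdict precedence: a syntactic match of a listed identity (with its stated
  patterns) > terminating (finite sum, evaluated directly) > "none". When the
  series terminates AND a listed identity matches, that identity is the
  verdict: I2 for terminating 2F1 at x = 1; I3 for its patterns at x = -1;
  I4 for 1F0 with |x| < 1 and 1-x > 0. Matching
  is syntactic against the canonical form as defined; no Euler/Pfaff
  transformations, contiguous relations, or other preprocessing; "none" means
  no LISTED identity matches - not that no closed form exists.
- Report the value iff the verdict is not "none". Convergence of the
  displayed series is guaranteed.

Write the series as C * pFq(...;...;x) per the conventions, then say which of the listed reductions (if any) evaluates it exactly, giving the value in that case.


With C = -\frac{4}{7}: the canonical form is 2F1(\frac{11}{6}, 5; 2; -\frac{1}{6}). Verdict: none. Every listed pattern misses the 2F1 form at -\frac{1}{6}, upper {\frac{11}{6}, 5}.

Key observation: t_0 being -\frac{4}{7}, the product of the first k integers (C = -4/7) is k!.
Adjacent-term ratio: r(k) = -\frac{1}{6} * (k+\frac{11}{6}) (k+5) / [(k+2) (k+1)] - poly over poly, x = -\frac{1}{6} from leading terms; C = -\frac{4}{7} at k = 0.


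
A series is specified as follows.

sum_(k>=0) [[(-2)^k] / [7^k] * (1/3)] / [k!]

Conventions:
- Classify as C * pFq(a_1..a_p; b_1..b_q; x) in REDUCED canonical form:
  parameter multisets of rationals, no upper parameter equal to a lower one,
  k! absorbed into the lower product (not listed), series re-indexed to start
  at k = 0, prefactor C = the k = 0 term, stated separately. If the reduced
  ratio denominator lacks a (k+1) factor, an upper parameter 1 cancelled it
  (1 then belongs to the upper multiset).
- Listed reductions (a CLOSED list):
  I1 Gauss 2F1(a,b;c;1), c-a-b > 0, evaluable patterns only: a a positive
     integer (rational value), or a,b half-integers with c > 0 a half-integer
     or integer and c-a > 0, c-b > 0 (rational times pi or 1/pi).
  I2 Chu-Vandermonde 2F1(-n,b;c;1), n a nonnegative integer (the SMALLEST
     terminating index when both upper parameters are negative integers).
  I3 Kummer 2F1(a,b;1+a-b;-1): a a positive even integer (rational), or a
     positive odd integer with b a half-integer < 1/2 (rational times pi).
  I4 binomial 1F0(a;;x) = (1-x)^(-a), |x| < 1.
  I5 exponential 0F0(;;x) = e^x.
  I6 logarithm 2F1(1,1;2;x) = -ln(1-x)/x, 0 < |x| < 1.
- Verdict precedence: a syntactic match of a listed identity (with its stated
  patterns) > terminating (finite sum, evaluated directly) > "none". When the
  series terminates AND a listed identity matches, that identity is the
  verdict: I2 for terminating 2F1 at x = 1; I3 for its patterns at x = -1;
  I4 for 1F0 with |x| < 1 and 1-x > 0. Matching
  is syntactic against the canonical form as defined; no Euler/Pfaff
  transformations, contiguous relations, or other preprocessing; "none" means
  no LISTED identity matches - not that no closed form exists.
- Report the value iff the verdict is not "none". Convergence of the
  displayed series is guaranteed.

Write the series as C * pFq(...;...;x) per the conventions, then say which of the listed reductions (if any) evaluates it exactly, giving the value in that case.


At argument -2/7: a 0F0 with upper {-}, lower {-}, scaled by C = 1/3. Verdict: this is exponential (I5) (the 0F0 exponential series at x = -2/7). Its exact value is (1/3) * e^(-2/7).

Key step: with t_0 = 1/3, the two geometric factors (C = 1/3) combine into one argument.
Adjacent-term ratio: r(k) = (-2/7) * 1 / [(k+1)] - poly over poly, x = (-2/7) from leading terms; C = 1/3 at k = 0.


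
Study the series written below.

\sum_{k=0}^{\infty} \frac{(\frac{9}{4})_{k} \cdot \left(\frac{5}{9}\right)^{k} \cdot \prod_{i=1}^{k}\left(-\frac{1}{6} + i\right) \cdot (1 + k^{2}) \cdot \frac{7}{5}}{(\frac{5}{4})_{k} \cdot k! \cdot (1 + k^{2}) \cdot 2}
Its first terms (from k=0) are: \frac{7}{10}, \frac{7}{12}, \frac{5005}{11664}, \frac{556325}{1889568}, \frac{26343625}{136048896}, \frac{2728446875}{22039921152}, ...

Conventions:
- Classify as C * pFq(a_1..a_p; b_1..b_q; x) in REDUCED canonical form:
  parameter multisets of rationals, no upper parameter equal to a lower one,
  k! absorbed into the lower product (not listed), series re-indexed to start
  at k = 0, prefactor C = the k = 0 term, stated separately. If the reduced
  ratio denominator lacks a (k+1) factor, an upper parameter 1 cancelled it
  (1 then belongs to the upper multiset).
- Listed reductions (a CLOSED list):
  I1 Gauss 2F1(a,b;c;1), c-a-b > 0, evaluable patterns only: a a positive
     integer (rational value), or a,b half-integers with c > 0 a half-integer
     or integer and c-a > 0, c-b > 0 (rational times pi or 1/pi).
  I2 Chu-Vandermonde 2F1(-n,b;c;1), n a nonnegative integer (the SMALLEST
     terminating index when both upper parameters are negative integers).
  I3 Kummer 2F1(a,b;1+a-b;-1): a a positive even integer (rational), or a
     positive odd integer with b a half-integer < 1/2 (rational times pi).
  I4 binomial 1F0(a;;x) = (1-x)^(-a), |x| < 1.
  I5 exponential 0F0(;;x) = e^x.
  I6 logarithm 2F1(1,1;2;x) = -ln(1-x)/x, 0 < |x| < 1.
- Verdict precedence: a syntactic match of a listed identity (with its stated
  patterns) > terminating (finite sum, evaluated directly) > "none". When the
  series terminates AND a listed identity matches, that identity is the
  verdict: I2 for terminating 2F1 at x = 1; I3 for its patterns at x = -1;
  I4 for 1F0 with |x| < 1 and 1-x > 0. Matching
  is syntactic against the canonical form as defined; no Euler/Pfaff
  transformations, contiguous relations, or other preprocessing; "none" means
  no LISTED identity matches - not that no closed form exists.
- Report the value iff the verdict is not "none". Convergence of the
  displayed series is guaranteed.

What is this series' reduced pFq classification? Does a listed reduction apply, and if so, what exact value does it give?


Classification (C = \frac{7}{10}): 2F1 with upper {\frac{5}{6}, \frac{9}{4}}, lower {\frac{5}{4}}, argument x = \frac{5}{9}. Verdict: none (x = \frac{5}{9}): each listed identity misses the multisets {\frac{5}{6}, \frac{9}{4}} ; {\frac{5}{4}}.

Key observation: from the first term \frac{7}{10}: the constant factors (C = 7/10, x = 5/9) combine into one prefactor.
Consecutive-term ratio: r(k) = \frac{5}{9} * (k+\frac{5}{6}) (k+\frac{9}{4}) / [(k+\frac{5}{4}) (k+1)] - rational in k, leading ratio \frac{5}{9}; with t_0 = \frac{7}{10}, classification follows.


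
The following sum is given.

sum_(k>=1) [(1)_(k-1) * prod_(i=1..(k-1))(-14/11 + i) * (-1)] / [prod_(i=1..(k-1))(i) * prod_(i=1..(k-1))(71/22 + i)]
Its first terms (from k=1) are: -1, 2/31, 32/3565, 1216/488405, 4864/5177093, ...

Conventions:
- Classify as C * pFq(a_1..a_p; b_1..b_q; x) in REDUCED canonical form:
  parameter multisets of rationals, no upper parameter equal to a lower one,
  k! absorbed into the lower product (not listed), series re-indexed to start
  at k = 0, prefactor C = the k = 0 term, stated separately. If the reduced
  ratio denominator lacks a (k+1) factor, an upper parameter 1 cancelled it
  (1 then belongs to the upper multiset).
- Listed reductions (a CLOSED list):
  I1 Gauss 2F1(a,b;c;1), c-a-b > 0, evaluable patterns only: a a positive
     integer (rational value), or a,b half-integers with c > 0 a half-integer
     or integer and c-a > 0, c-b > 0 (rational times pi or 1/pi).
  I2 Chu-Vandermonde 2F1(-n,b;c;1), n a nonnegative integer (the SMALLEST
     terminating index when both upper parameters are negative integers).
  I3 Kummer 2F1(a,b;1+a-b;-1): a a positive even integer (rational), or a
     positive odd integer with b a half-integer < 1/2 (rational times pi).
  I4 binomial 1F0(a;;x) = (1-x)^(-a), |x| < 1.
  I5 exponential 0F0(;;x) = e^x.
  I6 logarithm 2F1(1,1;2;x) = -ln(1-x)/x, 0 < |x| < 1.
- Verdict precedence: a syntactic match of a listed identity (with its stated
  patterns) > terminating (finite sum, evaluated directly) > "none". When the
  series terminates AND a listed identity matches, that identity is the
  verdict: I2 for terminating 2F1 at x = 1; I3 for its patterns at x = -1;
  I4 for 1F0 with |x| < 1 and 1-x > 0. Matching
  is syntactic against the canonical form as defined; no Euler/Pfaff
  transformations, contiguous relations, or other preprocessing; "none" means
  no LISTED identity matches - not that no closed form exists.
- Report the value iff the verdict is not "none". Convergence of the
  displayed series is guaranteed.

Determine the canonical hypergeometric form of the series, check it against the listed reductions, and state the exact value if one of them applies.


The tell: with t_0 = -1, the product of the first k integers (C = -1, x = 1) is k!.
Ratio: r(k) = 1 * (k-3/11) (k+1) / [(k+93/22) (k+1)] - rational; roots negated = parameters, x = 1, C = -1.

Canonical form: C = -1 times 2F1 with upper {-3/11, 1}, lower {93/22}, x = 1. Verdict: Gauss's theorem (I1) matches (x = 1: the Gamma ratio telescopes since c-a-b = 7/2 > 0 and a = 1 in Z>0). Exact value: -71/77.


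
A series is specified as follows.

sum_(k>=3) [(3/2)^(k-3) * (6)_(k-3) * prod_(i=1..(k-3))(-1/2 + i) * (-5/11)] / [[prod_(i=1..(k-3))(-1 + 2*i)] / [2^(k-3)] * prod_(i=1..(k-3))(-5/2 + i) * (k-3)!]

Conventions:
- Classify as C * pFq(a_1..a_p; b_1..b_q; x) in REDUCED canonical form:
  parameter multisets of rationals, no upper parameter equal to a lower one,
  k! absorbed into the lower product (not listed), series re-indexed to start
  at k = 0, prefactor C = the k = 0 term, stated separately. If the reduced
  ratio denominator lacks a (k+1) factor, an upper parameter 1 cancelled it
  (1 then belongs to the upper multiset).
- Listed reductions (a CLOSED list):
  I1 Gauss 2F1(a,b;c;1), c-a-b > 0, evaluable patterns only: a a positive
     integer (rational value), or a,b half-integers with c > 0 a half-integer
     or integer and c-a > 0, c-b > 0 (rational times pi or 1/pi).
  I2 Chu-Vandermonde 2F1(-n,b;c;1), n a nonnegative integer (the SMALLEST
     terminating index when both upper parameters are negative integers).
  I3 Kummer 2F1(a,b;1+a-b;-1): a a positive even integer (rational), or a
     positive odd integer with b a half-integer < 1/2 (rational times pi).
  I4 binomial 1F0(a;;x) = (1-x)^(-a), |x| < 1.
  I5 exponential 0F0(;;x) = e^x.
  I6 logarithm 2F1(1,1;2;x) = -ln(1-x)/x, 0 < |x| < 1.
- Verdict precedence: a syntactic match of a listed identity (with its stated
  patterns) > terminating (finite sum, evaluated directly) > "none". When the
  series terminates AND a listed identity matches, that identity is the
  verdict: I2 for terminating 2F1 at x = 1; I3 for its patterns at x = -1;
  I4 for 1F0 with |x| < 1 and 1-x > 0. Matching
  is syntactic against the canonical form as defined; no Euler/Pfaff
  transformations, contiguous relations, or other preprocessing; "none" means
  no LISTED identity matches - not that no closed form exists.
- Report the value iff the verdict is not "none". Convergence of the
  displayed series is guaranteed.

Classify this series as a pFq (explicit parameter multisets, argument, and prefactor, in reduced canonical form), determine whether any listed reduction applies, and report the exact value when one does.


Classification (C = -5/11): 1F1 with upper {6}, lower {-3/2}, argument x = 3/2. Verdict: none. A 1F1 with upper {6} fits none of I1-I6 at x = 3/2; the sum runs forever.

The tell: x = (3/2) and the lower odd product (prefactor -5/11) is 2^k (1/2)_k.
Adjacent-term ratio: r(k) = (3/2) * (k+6) / [(k-3/2) (k+1)] ; factor over Q: parameters, x = (3/2), and C = -5/11.


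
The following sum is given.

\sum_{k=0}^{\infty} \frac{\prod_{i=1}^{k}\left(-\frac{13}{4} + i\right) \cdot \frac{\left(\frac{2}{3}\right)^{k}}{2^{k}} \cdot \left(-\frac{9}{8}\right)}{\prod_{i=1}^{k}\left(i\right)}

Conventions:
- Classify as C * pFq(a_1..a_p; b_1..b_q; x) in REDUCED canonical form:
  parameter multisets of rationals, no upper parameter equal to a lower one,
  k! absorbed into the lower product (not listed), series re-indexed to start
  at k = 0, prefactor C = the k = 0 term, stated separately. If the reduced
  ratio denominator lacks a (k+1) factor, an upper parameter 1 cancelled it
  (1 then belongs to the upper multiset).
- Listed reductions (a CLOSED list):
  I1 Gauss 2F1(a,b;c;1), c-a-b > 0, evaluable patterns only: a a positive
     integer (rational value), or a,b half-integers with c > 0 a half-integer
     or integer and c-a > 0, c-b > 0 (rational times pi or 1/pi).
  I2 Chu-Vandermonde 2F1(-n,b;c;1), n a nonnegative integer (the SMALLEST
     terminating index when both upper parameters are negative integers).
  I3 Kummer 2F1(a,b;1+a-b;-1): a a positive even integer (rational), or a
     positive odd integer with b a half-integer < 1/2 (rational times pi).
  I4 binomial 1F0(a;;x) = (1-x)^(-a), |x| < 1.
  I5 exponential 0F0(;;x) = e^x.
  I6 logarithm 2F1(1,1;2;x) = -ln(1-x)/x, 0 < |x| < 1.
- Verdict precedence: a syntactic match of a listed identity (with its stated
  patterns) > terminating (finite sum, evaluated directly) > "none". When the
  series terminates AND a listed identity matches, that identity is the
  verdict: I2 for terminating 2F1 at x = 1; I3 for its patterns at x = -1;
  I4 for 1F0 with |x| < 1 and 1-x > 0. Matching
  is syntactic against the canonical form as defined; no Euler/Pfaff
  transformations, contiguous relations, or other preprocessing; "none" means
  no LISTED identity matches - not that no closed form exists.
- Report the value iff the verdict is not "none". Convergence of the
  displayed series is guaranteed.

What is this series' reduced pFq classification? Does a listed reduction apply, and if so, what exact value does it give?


With C = -\frac{9}{8}: the canonical form is 1F0(-\frac{9}{4}; -; \frac{1}{3}). Verdict: binomial (I4) fires (the 1F0 binomial series: exponent 9/4, x = \frac{1}{3}). Sum: \left(-\frac{9}{8}\right) \cdot \left(\frac{2}{3}\right)^{\frac{9}{4}}.

Key observation: x = \frac{1}{3} and the two k-th powers (prefactor -9/8) combine into one argument.
Term ratio: r(k) = \frac{1}{3} * (k-\frac{9}{4}) / [(k+1)] - rational in k. x = \frac{1}{3}; t_0 = -\frac{9}{8}; negate the roots.


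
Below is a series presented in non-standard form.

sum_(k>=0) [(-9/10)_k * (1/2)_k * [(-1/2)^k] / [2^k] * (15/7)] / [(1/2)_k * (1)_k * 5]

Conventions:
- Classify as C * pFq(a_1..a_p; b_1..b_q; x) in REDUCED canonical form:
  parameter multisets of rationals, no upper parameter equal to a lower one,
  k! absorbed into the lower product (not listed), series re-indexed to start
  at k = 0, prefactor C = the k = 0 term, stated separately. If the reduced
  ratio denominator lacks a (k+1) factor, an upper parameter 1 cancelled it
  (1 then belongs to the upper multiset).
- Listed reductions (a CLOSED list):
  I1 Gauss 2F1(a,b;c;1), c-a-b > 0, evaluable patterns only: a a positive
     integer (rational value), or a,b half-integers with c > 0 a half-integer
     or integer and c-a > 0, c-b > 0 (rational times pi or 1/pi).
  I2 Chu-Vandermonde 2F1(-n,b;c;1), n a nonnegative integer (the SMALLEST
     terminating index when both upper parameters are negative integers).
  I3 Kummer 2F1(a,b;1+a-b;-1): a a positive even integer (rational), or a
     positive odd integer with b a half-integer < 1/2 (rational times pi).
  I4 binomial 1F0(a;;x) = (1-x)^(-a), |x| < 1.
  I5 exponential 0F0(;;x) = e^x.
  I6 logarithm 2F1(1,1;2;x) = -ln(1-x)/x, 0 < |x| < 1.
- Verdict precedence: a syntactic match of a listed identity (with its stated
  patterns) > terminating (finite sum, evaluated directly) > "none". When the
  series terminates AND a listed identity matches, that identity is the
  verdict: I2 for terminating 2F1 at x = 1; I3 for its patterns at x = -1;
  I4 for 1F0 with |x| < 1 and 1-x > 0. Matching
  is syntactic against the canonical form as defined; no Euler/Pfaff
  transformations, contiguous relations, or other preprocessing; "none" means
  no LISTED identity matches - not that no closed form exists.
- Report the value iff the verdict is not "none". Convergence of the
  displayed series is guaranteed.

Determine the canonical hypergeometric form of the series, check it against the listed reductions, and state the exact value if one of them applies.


x = -1/4 here; the reduced form reads 1F0, upper {-9/10}, lower {-}, C = 3/7. Verdict: this is binomial (I4) (the 1F0 binomial series: exponent 9/10, x = -1/4). Value: (3/7) * (5/4)^(9/10).

Structural cue: with t_0 = 3/7, the parameter 1/2 appears in both the upper and lower lists and cancels.
Consecutive-term ratio: r(k) = (-1/4) * (k-9/10) / [(k+1)] ; factor over Q: parameters, x = (-1/4), and C = 3/7.


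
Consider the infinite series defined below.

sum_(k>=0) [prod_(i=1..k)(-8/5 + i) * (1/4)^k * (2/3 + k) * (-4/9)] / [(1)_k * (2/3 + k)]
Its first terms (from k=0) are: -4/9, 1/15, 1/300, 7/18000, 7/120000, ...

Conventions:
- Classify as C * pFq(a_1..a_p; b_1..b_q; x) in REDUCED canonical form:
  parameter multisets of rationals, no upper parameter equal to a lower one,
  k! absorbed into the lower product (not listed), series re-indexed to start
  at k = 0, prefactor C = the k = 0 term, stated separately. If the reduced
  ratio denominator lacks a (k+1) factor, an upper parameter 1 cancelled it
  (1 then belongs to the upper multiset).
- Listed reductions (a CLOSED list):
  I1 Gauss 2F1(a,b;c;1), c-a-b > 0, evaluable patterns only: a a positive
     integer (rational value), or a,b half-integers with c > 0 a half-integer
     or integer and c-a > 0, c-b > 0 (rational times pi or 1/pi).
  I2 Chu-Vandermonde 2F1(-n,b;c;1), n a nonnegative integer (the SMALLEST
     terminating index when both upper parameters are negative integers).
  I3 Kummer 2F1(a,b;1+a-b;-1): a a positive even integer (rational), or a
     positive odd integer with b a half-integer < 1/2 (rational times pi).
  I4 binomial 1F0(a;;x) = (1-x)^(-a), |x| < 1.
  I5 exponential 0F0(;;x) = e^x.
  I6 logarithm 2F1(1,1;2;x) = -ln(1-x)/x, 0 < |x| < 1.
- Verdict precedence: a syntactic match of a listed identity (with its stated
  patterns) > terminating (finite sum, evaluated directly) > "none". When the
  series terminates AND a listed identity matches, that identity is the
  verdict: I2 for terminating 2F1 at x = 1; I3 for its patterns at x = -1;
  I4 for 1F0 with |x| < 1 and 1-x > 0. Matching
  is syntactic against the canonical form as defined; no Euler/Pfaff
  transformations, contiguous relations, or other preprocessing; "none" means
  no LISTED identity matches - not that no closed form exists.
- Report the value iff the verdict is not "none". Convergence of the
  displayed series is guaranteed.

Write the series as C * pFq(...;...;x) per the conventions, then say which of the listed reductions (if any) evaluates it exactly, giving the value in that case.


x = 1/4 here; the reduced form reads 1F0, upper {-3/5}, lower {-}, C = -4/9. Verdict (x = 1/4): binomial (I4) applies (the 1F0 binomial series: exponent 3/5, x = 1/4). Its exact value is (-4/9) * (3/4)^(3/5).

The tell: t_0 being -4/9, the running product (prefactor -4/9) telescopes to a rising factorial.
Step ratio: r(k) = (1/4) * (k-3/5) / [(k+1)] - rational; roots negated = parameters, x = (1/4), C = -4/9.


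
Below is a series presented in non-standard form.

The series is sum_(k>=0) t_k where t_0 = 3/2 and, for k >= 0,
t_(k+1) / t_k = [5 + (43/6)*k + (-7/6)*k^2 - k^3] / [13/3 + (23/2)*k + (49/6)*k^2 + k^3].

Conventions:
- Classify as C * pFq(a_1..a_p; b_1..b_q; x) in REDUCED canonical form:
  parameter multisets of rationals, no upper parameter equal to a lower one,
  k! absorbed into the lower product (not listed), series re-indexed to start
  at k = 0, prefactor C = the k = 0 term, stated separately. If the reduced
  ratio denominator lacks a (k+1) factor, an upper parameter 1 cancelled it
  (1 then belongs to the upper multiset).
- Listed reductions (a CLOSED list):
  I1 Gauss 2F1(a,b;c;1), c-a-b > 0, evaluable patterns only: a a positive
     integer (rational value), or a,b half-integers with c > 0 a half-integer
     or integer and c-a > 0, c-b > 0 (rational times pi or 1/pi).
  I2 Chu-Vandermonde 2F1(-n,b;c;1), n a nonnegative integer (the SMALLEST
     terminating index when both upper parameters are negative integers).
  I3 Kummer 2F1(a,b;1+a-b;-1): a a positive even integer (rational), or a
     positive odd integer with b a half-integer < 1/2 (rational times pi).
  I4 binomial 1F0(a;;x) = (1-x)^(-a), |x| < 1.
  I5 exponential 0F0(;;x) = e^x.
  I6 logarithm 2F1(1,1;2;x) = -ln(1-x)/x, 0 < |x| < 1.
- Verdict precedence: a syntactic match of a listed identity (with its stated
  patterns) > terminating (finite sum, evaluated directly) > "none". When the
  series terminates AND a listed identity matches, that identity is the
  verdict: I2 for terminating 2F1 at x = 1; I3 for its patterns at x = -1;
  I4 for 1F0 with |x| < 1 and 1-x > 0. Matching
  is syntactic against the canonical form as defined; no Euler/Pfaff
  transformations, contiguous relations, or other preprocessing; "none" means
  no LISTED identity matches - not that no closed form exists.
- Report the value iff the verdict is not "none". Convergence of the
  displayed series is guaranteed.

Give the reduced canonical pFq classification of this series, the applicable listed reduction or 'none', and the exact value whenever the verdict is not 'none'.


Key observation: x = (-1) and factor the ratio over Q (C = 3/2, x = -1): negated roots = parameters.
Adjacent-term ratio: r(k) = (-1) * (k-5/2) (k+3) / [(k+13/2) (k+1)] - rational in k, leading ratio (-1); with t_0 = 3/2, classification follows.

Prefactor 3/2, argument -1: 2F1 with upper {-5/2, 3} over lower {13/2}. Verdict: Kummer's theorem (I3) applies (x = -1; c = 13/2 equals 1+a-b for upper {-5/2, 3}: listed pattern). Its exact value is (10395/8192) * pi.


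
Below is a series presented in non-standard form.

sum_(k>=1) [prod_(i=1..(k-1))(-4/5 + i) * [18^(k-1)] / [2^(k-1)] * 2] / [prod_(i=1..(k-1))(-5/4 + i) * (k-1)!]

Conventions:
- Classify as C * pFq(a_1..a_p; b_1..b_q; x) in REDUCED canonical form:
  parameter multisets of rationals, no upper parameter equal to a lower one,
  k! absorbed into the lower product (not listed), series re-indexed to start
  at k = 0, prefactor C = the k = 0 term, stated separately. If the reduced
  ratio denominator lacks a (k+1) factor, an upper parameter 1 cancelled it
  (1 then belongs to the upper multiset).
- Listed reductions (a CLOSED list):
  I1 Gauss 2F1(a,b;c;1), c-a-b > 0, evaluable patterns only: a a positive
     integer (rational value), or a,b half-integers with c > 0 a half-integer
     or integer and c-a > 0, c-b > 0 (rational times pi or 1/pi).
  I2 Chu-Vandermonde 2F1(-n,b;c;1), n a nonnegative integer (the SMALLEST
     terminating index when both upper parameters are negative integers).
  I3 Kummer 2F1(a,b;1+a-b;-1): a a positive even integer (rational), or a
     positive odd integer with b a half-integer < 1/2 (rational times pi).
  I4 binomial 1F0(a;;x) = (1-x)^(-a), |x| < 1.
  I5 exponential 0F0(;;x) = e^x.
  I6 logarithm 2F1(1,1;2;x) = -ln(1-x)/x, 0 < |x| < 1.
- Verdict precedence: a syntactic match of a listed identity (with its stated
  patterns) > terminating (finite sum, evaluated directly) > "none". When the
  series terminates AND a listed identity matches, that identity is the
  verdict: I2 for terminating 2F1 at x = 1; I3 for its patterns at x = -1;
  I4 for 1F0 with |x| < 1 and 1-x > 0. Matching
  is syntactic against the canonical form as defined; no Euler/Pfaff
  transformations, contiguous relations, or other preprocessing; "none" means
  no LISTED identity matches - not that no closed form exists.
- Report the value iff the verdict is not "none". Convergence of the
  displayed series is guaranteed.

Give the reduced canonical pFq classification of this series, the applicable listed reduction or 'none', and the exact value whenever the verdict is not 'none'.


Prefactor 2, argument 9: 1F1 with upper {1/5} over lower {-1/4}. Verdict: no listed reduction: x = 9 and upper {1/5} fail every I1-I6 pattern.

Structural cue: t_0 = 2 here, and the two k-th powers (C = 2, x = 9) combine into one argument.
Adjacent-term ratio: r(k) = 9 * (k+1/5) / [(k-1/4) (k+1)] - poly over poly, x = 9 from leading terms; C = 2 at k = 0.


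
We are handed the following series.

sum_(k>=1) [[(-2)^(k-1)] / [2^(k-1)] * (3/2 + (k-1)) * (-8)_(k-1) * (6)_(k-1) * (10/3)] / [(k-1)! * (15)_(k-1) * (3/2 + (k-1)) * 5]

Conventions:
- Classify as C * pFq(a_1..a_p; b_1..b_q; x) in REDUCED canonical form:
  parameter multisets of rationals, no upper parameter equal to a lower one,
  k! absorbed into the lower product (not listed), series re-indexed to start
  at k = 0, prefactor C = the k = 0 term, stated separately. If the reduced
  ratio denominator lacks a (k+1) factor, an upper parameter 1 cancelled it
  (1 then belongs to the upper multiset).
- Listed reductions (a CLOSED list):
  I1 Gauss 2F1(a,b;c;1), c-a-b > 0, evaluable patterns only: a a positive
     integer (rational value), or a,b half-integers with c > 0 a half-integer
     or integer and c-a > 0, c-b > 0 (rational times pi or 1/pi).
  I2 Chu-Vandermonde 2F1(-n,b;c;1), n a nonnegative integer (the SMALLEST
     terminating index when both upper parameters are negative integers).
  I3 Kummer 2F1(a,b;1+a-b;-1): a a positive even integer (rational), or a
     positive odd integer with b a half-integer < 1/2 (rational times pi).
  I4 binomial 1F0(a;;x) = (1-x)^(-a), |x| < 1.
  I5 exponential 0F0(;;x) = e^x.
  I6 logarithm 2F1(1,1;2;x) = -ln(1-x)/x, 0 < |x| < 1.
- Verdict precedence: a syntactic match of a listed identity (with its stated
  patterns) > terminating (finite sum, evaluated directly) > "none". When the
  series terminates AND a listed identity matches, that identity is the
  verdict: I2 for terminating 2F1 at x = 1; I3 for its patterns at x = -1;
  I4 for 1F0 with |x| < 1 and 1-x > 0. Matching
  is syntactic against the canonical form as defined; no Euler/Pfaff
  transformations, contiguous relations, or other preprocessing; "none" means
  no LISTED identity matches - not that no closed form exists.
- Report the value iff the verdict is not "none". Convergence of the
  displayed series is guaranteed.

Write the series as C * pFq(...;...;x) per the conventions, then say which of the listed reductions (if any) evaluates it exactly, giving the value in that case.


Key step: from the first term 2/3: the constant factors (prefactor 2/3) combine into one prefactor.
Adjacent-term ratio: r(k) = (-1) * (k-8) (k+6) / [(k+15) (k+1)] - poly over poly, x = (-1) from leading terms; C = 2/3 at k = 0.

The series (x = -1) is 2F1: upper {-8, 6}, lower {15}, prefactor 2/3. Verdict: the Kummer evaluation I3 applies (x = -1; c = 15 equals 1+a-b for upper {-8, 6}: listed pattern). Hence: 182/15.


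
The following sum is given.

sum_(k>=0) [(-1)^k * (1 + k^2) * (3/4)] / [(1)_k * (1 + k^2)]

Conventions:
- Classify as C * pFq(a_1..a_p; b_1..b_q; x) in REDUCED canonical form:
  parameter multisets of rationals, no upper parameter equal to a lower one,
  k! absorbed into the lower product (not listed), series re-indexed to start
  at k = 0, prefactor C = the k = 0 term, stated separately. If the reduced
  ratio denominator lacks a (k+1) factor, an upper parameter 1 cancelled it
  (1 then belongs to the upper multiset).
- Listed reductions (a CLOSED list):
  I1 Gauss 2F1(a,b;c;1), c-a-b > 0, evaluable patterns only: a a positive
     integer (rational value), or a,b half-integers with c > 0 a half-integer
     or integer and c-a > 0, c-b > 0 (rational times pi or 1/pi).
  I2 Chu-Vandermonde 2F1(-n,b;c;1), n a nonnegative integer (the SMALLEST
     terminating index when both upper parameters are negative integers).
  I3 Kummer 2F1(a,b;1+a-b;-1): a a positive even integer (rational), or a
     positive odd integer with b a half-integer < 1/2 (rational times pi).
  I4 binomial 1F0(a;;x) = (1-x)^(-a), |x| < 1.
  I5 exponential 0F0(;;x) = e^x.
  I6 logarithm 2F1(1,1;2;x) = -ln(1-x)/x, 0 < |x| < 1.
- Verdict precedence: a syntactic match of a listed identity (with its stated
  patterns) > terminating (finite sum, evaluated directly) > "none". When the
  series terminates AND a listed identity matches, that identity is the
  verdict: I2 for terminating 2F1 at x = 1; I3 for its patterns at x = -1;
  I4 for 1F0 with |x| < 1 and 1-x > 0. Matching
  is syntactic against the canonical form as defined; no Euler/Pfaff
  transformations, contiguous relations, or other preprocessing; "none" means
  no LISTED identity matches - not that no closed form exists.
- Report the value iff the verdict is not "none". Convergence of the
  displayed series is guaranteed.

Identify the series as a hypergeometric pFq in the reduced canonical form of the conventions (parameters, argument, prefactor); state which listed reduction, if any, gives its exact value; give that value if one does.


At argument -1: a 0F0 with upper {-}, lower {-}, scaled by C = 3/4. Verdict (x = -1): the I5 exponential reduction applies (the 0F0 exponential series at x = -1). Its exact value is (3/4) * e^(-1).

First insight: t_0 being 3/4, (1)_k (C = 3/4, x = -1) is k! itself.
Ratio: r(k) = (-1) * 1 / [(k+1)] - rational in k, leading ratio (-1); with t_0 = 3/4, classification follows.


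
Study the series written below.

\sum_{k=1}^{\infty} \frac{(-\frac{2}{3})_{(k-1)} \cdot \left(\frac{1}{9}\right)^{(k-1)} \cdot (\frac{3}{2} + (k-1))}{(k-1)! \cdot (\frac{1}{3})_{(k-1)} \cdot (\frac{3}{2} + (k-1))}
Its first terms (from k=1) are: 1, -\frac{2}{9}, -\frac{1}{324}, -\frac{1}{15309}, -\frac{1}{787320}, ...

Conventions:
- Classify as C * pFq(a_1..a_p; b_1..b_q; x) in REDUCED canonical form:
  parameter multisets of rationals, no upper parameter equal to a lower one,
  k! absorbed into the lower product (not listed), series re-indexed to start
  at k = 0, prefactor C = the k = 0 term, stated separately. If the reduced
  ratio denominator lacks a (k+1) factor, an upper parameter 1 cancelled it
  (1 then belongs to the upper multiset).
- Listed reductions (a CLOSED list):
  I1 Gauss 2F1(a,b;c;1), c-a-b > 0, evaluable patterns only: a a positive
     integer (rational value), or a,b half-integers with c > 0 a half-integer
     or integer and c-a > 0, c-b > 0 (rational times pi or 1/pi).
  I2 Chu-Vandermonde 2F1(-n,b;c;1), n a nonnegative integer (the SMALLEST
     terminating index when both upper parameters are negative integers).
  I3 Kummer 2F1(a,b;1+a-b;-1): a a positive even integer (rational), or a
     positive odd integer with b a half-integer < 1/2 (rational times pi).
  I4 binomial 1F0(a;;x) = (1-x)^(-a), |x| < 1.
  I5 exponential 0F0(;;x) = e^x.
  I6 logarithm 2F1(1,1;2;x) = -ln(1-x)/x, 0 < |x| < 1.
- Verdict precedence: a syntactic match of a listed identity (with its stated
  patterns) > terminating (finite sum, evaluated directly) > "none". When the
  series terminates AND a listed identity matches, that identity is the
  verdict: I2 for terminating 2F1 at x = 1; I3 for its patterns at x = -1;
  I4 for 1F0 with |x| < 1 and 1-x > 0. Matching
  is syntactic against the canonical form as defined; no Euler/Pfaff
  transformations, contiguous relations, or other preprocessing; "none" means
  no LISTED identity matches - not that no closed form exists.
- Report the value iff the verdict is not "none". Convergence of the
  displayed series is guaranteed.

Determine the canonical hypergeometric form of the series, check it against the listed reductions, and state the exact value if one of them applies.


x = \frac{1}{9} here; the reduced form reads 1F1, upper {-\frac{2}{3}}, lower {\frac{1}{3}}, C = 1. Verdict: none - this 1F1 at x = \frac{1}{9} matches no listed pattern, and upper {-\frac{2}{3}} holds no stopper.

Key observation: t_0 being 1, the factor k + 3/2 cancels (top and bottom), leaving C = 1.
Ratio: r(k) = \frac{1}{9} * (k-\frac{2}{3}) / [(k+\frac{1}{3}) (k+1)] - rational; roots negated = parameters, x = \frac{1}{9}, C = 1.
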